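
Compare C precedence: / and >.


'/' is multiplicative (level 10); '>' is relational (level 7)
Higher level binds tighter
'/' has higher precedence than '>'


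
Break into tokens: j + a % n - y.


Scan left to right, longest-match per lexeme
Tokens: ID(j), OP(+), ID(a), OP(%), ID(n), OP(-), ID(y)


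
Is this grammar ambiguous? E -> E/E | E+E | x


'x/x+x' has two parse trees (no precedence encoded between / and +)
Ambiguous


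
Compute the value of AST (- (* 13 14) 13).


Evaluate inner: (* 13 14) = 182
Evaluate root: (- 182 13) = 169
Result: 169


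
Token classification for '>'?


Pattern: operator symbol
Type: OPERATOR


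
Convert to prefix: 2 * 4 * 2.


left-to-right (same/higher precedence on left): tree is (* (* 2 4) 2)
Prefix: * * 2 4 2


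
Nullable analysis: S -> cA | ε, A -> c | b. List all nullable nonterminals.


A nonterminal is nullable iff some alternative derives ε (directly, or every symbol in it is nullable)
Nullable: {S}


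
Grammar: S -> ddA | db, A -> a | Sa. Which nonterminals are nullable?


A nonterminal is nullable iff some alternative derives ε (directly, or every symbol in it is nullable)
Nullable: {}


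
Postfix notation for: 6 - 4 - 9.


Left to right (same or higher precedence on left)
Postfix: 6 4 - 9 -


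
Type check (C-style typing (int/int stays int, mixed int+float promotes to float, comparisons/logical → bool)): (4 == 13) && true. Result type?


Operand types: bool && bool
Rule: logical operators take bool operands and yield bool
Result type: bool


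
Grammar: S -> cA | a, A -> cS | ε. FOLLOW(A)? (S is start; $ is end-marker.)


$ ∈ FOLLOW(S). For each A -> αBβ: add FIRST(β)\{ε} to FOLLOW(B); if β nullable, add FOLLOW(A).
FOLLOW(A) = {$}


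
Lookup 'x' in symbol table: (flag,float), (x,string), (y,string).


Lookup 'x' → type string


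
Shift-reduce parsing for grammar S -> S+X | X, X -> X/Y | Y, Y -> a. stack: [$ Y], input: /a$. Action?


'Y' (not preceded by X/) is the handle for X -> Y
Action: reduce (X -> Y)


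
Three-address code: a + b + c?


Break into single-operator statements:
t1 = a + b
t2 = t1 + c


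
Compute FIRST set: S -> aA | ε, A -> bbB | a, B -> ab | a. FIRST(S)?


Per alternative of S: FIRST(aA) = {a}; FIRST(ε) = {ε}
FIRST(S) = {a, ε}


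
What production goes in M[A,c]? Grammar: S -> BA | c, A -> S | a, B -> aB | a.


For [A, c]: 'c' ∈ FIRST(S)
Entry: A -> S


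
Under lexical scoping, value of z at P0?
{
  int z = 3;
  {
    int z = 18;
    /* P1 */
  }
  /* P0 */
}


z declared in the same block as P0
z = 3


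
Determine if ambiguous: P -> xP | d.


right-linear, alternatives start with distinct terminals 'x' vs 'd': unique leftmost derivation
Unambiguous


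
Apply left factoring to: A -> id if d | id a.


Common prefix: 'id'
Factored: A -> id A', A' -> if d | a


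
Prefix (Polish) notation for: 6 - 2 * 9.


'*' binds tighter: tree is (- 6 (* 2 9))
Prefix: - 6 * 2 9


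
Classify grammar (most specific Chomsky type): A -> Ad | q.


Left-linear: every RHS is a terminal or one nonterminal followed by a terminal
Classification: Type 3 (Regular)


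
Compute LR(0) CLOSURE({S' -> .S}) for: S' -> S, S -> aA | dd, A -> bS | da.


Start: S' -> .S
For each item with dot before a nonterminal B, add B -> .γ for every B-production
Closure: [S' -> .S, S -> .aA, S -> .dd]


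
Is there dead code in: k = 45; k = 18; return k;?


first assignment to k is overwritten before any read
Dead: 'k = 45'


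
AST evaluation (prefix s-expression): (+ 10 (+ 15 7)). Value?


Evaluate inner: (+ 15 7) = 22
Evaluate root: (+ 10 22) = 32
Result: 32


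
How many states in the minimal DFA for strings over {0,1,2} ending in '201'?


Track the longest suffix of input matching a prefix of '201': 4 classes (prefixes of length 0..3)
Minimal DFA: 4 states


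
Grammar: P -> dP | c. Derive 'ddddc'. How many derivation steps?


Derivation: P => dP => ddP => dddP => ddddP => ddddc
Steps: 5


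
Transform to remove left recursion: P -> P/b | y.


Left-recursive alternatives: P/b; non-recursive: y
Introduce P': P -> yP', P' -> /bP' | ε


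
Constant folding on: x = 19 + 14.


19 + 14 = 33 at compile time
Optimized: x = 33


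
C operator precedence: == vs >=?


'>=' is relational (level 7); '==' is equality (level 6)
Higher level binds tighter
'>=' has higher precedence than '=='


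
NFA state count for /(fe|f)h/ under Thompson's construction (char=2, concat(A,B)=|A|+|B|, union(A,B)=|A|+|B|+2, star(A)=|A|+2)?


Syntax tree has 4 char leaf(s), 1 union(s), 0 star(s)
chars contribute 4×2 = 8; each union adds +2; each star adds +2
Total: 8 + 2 + 0 = 10 states


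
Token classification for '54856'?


Pattern: digits only
Type: INTEGER_LITERAL


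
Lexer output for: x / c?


Scan left to right, longest-match per lexeme
Tokens: ID(x), OP(/), ID(c)


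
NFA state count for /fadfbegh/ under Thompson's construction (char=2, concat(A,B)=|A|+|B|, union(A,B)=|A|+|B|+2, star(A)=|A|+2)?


Syntax tree has 8 char leaf(s), 0 union(s), 0 star(s)
chars contribute 8×2 = 16; each union adds +2; each star adds +2
Total: 16 + 0 + 0 = 16 states


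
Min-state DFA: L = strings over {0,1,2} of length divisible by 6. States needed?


Track length mod 6: states 0..5, accept at 0
Minimal DFA: 6 states


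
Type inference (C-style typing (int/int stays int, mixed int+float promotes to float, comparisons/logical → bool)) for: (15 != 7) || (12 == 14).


Operand types: bool || bool
Rule: logical operators take bool operands and yield bool
Result type: bool


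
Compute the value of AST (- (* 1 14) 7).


Evaluate inner: (* 1 14) = 14
Evaluate root: (- 14 7) = 7
Result: 7


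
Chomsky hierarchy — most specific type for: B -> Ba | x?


Left-linear: every RHS is a terminal or one nonterminal followed by a terminal
Classification: Type 3 (Regular)


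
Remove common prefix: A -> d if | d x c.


Common prefix: 'd'
Factored: A -> d A', A' -> if | x c


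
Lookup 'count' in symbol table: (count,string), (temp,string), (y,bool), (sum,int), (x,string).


Lookup 'count' → type string


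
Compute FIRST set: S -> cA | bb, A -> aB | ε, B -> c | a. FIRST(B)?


Per alternative of B: FIRST(c) = {c}; FIRST(a) = {a}
FIRST(B) = {a, c}


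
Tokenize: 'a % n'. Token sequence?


Scan left to right, longest-match per lexeme
Tokens: ID(a), OP(%), ID(n)


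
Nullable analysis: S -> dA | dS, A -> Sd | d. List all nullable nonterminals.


A nonterminal is nullable iff some alternative derives ε (directly, or every symbol in it is nullable)
Nullable: {}


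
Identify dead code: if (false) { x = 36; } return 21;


condition is constant false, so the whole block is unreachable
Dead: 'if (false) { x = 36; }'


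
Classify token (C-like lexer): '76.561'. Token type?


Pattern: digits with a decimal point
Type: FLOAT_LITERAL


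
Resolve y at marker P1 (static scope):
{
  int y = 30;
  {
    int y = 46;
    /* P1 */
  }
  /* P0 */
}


y declared in the same block as P1
y = 46


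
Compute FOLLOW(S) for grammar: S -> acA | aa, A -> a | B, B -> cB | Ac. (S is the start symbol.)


$ ∈ FOLLOW(S). For each A -> αBβ: add FIRST(β)\{ε} to FOLLOW(B); if β nullable, add FOLLOW(A).
FOLLOW(S) = {$}


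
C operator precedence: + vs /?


'/' is multiplicative (level 10); '+' is additive (level 9)
Higher level binds tighter
'/' has higher precedence than '+'


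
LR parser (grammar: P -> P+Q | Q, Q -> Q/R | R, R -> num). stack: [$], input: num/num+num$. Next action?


no handle on stack; shift 'num'
Action: shift


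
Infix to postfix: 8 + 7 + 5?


Left to right (same or higher precedence on left)
Postfix: 8 7 + 5 +


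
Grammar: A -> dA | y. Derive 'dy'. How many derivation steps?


Derivation: A => dA => dy
Steps: 2


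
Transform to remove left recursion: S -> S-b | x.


Left-recursive alternatives: S-b; non-recursive: x
Introduce S': S -> xS', S' -> -bS' | ε


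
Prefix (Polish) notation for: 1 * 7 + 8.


left-to-right (same/higher precedence on left): tree is (+ (* 1 7) 8)
Prefix: + * 1 7 8


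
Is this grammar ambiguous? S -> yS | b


right-linear, alternatives start with distinct terminals 'y' vs 'b': unique leftmost derivation
Unambiguous


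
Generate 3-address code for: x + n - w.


Break into single-operator statements:
t1 = x + n
t2 = t1 - w


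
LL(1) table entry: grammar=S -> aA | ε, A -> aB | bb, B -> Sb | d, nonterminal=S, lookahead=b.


For [S, b]: ε is nullable and 'b' ∈ FOLLOW(S)
Entry: S -> ε


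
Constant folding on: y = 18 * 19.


18 * 19 = 342 at compile time
Optimized: y = 342


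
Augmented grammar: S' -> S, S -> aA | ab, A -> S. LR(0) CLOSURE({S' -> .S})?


Start: S' -> .S
For each item with dot before a nonterminal B, add B -> .γ for every B-production
Closure: [S' -> .S, S -> .aA, S -> .ab]


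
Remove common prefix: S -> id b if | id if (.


Common prefix: 'id'
Factored: S -> id S', S' -> b if | if (


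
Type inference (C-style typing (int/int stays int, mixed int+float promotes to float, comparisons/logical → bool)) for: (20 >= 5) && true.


Operand types: bool && bool
Rule: logical operators take bool operands and yield bool
Result type: bool


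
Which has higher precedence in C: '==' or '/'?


'/' is multiplicative (level 10); '==' is equality (level 6)
Higher level binds tighter
'/' has higher precedence than '=='


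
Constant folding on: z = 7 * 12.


7 * 12 = 84 at compile time
Optimized: z = 84


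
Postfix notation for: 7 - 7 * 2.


* has higher precedence, evaluate 7*2 first
Postfix: 7 7 2 * -


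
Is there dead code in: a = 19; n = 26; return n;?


a is assigned but never read
Dead: 'a = 19'


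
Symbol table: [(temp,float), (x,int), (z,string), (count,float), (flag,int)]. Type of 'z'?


Lookup 'z' → type string


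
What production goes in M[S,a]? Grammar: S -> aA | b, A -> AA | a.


For [S, a]: 'a' ∈ FIRST(aA)
Entry: S -> aA


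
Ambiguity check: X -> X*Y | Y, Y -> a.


precedence layered via separate nonterminal Y: deterministic
Unambiguous


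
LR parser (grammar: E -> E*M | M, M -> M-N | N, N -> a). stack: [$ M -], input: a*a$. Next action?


no handle; shift 'a'
Action: shift


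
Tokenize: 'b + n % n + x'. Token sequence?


Scan left to right, longest-match per lexeme
Tokens: ID(b), OP(+), ID(n), OP(%), ID(n), OP(+), ID(x)


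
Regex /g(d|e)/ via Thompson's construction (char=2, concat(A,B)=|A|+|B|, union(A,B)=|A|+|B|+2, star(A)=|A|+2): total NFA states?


Syntax tree has 3 char leaf(s), 1 union(s), 0 star(s)
chars contribute 3×2 = 6; each union adds +2; each star adds +2
Total: 6 + 2 + 0 = 8 states


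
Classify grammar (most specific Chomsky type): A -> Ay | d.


Left-linear: every RHS is a terminal or one nonterminal followed by a terminal
Classification: Type 3 (Regular)


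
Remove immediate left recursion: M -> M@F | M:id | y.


Left-recursive alternatives: M@F, M:id; non-recursive: y
Introduce M': M -> yM', M' -> @FM' | :idM' | ε


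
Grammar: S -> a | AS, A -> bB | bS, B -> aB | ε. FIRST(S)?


Per alternative of S: FIRST(a) = {a}; FIRST(AS) = {b}
FIRST(S) = {a, b}


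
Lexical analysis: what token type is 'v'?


Pattern: letter/underscore followed by alphanumerics, not a keyword
Type: IDENTIFIER


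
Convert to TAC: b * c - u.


Break into single-operator statements:
t1 = b * c
t2 = t1 - u


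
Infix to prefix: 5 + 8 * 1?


'*' binds tighter: tree is (+ 5 (* 8 1))
Prefix: + 5 * 8 1


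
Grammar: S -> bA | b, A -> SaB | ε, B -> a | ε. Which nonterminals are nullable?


A nonterminal is nullable iff some alternative derives ε (directly, or every symbol in it is nullable)
Nullable: {A, B}


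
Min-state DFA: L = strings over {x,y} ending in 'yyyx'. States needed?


Track the longest suffix of input matching a prefix of 'yyyx': 5 classes (prefixes of length 0..4)
Minimal DFA: 5 states


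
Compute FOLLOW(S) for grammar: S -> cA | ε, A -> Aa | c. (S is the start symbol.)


$ ∈ FOLLOW(S). For each A -> αBβ: add FIRST(β)\{ε} to FOLLOW(B); if β nullable, add FOLLOW(A).
FOLLOW(S) = {$}


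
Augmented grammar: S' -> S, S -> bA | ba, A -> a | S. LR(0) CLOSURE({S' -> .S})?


Start: S' -> .S
For each item with dot before a nonterminal B, add B -> .γ for every B-production
Closure: [S' -> .S, S -> .bA, S -> .ba]


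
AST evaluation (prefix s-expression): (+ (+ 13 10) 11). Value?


Evaluate inner: (+ 13 10) = 23
Evaluate root: (+ 23 11) = 34
Result: 34


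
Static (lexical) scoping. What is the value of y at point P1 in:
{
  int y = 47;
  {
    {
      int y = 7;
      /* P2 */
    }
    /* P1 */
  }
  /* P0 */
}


P1's block does not declare y; resolves to the enclosing declaration at depth 0
y = 47


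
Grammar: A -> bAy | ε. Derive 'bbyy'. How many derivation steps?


Derivation: A => bAy => bbAyy => bbyy
Steps: 3


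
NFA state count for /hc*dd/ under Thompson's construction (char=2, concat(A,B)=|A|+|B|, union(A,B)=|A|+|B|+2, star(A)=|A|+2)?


Syntax tree has 4 char leaf(s), 0 union(s), 1 star(s)
chars contribute 4×2 = 8; each union adds +2; each star adds +2
Total: 8 + 0 + 2 = 10 states


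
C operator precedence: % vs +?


'%' is multiplicative (level 10); '+' is additive (level 9)
Higher level binds tighter
'%' has higher precedence than '+'


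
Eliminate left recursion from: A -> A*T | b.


Left-recursive alternatives: A*T; non-recursive: b
Introduce A': A -> bA', A' -> *TA' | ε


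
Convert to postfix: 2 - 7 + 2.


Left to right (same or higher precedence on left)
Postfix: 2 7 - 2 +


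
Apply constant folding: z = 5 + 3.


5 + 3 = 8 at compile time
Optimized: z = 8


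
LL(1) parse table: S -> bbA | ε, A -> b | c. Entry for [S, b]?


For [S, b]: 'b' ∈ FIRST(bbA)
Entry: S -> bbA


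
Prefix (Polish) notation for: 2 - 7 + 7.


left-to-right (same/higher precedence on left): tree is (+ (- 2 7) 7)
Prefix: + - 2 7 7


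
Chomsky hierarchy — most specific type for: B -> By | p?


Left-linear: every RHS is a terminal or one nonterminal followed by a terminal
Classification: Type 3 (Regular)


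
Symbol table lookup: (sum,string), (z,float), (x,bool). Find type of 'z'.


Lookup 'z' → type float


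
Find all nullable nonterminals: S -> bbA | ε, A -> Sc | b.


A nonterminal is nullable iff some alternative derives ε (directly, or every symbol in it is nullable)
Nullable: {S}


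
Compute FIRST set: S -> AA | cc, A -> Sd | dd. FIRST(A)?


Per alternative of A: FIRST(Sd) = {c, d}; FIRST(dd) = {d}
FIRST(A) = {c, d}


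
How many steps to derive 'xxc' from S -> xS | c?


Derivation: S => xS => xxS => xxc
Steps: 3


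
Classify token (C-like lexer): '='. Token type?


Pattern: operator symbol
Type: OPERATOR


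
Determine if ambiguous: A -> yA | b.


right-linear, alternatives start with distinct terminals 'y' vs 'b': unique leftmost derivation
Unambiguous


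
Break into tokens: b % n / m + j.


Scan left to right, longest-match per lexeme
Tokens: ID(b), OP(%), ID(n), OP(/), ID(m), OP(+), ID(j)


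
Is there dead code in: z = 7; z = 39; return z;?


first assignment to z is overwritten before any read
Dead: 'z = 7'


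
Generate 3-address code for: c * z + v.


Break into single-operator statements:
t1 = c * z
t2 = t1 + v


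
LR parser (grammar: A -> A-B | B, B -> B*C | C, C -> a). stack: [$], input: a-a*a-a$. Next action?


no handle on stack; shift 'a'
Action: shift


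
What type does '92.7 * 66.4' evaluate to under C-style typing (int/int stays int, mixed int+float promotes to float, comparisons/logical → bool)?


Operand types: float * float
Rule: mixed int/float promotes to float; int/int stays int
Result type: float


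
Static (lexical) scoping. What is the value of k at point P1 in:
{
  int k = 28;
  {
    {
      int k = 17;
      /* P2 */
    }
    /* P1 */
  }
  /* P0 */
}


P1's block does not declare k; resolves to the enclosing declaration at depth 0
k = 28


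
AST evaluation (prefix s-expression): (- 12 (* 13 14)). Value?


Evaluate inner: (* 13 14) = 182
Evaluate root: (- 12 182) = -170
Result: -170


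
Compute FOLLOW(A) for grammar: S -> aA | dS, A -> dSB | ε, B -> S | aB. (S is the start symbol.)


$ ∈ FOLLOW(S). For each A -> αBβ: add FIRST(β)\{ε} to FOLLOW(B); if β nullable, add FOLLOW(A).
FOLLOW(A) = {$, a, d}


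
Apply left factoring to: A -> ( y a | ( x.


Common prefix: '('
Factored: A -> ( A', A' -> y a | x


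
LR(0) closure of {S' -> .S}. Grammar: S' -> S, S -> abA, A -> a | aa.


Start: S' -> .S
For each item with dot before a nonterminal B, add B -> .γ for every B-production
Closure: [S' -> .S, S -> .abA]


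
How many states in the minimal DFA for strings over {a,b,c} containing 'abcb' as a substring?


KMP-style automaton: 4 progress states + 1 absorbing accept = 5
Minimal DFA: 5 states


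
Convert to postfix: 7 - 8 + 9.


Left to right (same or higher precedence on left)
Postfix: 7 8 - 9 +


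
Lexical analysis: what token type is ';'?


Pattern: delimiter/punctuation
Type: PUNCTUATION


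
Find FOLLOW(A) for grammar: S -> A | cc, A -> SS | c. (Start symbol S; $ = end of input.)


$ ∈ FOLLOW(S). For each A -> αBβ: add FIRST(β)\{ε} to FOLLOW(B); if β nullable, add FOLLOW(A).
FOLLOW(A) = {$, c}


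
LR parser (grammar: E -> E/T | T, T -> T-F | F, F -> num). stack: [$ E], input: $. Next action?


start symbol E on stack, input exhausted
Action: accept


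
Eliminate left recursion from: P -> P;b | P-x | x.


Left-recursive alternatives: P;b, P-x; non-recursive: x
Introduce P': P -> xP', P' -> ;bP' | -xP' | ε


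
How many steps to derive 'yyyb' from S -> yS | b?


Derivation: S => yS => yyS => yyyS => yyyb
Steps: 4


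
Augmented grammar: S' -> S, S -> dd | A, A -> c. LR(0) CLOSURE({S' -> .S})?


Start: S' -> .S
For each item with dot before a nonterminal B, add B -> .γ for every B-production
Closure: [S' -> .S, S -> .dd, S -> .A, A -> .c]


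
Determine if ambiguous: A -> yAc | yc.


balanced y^n…c^n: each string has a unique parse
Unambiguous


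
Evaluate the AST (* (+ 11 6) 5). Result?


Evaluate inner: (+ 11 6) = 17
Evaluate root: (* 17 5) = 85
Result: 85


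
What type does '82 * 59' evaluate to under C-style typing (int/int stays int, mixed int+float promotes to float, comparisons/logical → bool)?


Operand types: int * int
Rule: mixed int/float promotes to float; int/int stays int
Result type: int


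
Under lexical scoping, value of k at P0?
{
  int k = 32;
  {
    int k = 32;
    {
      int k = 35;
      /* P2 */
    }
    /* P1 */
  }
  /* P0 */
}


k declared in the same block as P0
k = 32


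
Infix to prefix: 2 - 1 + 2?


left-to-right (same/higher precedence on left): tree is (+ (- 2 1) 2)
Prefix: + - 2 1 2


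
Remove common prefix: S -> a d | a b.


Common prefix: 'a'
Factored: S -> a S', S' -> d | b


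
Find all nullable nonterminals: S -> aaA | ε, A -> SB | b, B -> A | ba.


A nonterminal is nullable iff some alternative derives ε (directly, or every symbol in it is nullable)
Nullable: {S}


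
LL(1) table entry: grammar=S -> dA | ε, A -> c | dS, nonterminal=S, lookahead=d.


For [S, d]: 'd' ∈ FIRST(dA)
Entry: S -> dA


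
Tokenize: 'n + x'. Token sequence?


Scan left to right, longest-match per lexeme
Tokens: ID(n), OP(+), ID(x)


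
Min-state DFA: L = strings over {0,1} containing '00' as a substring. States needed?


KMP-style automaton: 2 progress states + 1 absorbing accept = 3
Minimal DFA: 3 states


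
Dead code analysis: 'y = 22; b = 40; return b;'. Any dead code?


y is assigned but never read
Dead: 'y = 22'


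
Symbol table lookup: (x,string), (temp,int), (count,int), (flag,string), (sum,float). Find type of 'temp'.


Lookup 'temp' → type int


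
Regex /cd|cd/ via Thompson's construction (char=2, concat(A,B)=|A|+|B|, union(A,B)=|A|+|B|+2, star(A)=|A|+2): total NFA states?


Syntax tree has 4 char leaf(s), 1 union(s), 0 star(s)
chars contribute 4×2 = 8; each union adds +2; each star adds +2
Total: 8 + 2 + 0 = 10 states


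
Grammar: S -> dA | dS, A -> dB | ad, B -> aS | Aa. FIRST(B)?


Per alternative of B: FIRST(aS) = {a}; FIRST(Aa) = {a, d}
FIRST(B) = {a, d}


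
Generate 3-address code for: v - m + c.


Break into single-operator statements:
t1 = v - m
t2 = t1 + c


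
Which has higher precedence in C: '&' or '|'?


'&' is bitwise AND (level 5); '|' is bitwise OR (level 3)
Higher level binds tighter
'&' has higher precedence than '|'


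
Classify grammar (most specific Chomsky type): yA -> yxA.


LHS has context (more than one symbol) and |LHS| ≤ |RHS|
Classification: Type 1 (Context-Sensitive)


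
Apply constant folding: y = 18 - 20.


18 - 20 = -2 at compile time
Optimized: y = -2


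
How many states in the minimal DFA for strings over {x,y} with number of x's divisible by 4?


Track (count of x) mod 4: states 0..3, accept at 0
Minimal DFA: 4 states


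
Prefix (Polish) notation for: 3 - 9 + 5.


left-to-right (same/higher precedence on left): tree is (+ (- 3 9) 5)
Prefix: + - 3 9 5


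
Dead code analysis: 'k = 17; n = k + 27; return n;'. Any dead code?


k is read by n's definition; n is returned
No dead code


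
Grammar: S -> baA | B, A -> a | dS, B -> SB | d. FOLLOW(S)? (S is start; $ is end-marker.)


$ ∈ FOLLOW(S). For each A -> αBβ: add FIRST(β)\{ε} to FOLLOW(B); if β nullable, add FOLLOW(A).
FOLLOW(S) = {$, b, d}


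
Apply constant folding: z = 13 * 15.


13 * 15 = 195 at compile time
Optimized: z = 195


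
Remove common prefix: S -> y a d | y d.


Common prefix: 'y'
Factored: S -> y S', S' -> a d | d


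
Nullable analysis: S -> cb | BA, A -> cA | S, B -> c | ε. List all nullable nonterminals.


A nonterminal is nullable iff some alternative derives ε (directly, or every symbol in it is nullable)
Nullable: {B}


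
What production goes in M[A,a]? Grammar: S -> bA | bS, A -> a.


For [A, a]: 'a' ∈ FIRST(a)
Entry: A -> a


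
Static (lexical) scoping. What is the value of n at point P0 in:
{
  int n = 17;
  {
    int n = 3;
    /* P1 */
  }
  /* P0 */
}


n declared in the same block as P0
n = 17


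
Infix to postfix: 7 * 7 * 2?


Left to right (same or higher precedence on left)
Postfix: 7 7 * 2 *


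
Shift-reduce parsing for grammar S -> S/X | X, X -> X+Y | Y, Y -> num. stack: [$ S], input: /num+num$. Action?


shift '/' to continue S -> S/X
Action: shift


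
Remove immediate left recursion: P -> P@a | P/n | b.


Left-recursive alternatives: P@a, P/n; non-recursive: b
Introduce P': P -> bP', P' -> @aP' | /nP' | ε


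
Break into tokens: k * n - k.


Scan left to right, longest-match per lexeme
Tokens: ID(k), OP(*), ID(n), OP(-), ID(k)


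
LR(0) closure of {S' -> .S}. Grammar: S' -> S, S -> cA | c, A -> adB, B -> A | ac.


Start: S' -> .S
For each item with dot before a nonterminal B, add B -> .γ for every B-production
Closure: [S' -> .S, S -> .cA, S -> .c]


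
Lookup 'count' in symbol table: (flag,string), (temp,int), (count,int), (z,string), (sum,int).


Lookup 'count' → type int


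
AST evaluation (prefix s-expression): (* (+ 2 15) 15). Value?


Evaluate inner: (+ 2 15) = 17
Evaluate root: (* 17 15) = 255
Result: 255


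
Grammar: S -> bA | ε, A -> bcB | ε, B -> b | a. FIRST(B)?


Per alternative of B: FIRST(b) = {b}; FIRST(a) = {a}
FIRST(B) = {a, b}


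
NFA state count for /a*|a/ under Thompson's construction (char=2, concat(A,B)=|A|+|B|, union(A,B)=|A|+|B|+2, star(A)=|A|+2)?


Syntax tree has 2 char leaf(s), 1 union(s), 1 star(s)
chars contribute 2×2 = 4; each union adds +2; each star adds +2
Total: 4 + 2 + 2 = 8 states


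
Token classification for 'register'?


Pattern: reserved word
Type: KEYWORD


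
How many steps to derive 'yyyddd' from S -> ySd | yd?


Derivation: S => ySd => yySdd => yyyddd
Steps: 3


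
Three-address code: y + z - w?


Break into single-operator statements:
t1 = y + z
t2 = t1 - w


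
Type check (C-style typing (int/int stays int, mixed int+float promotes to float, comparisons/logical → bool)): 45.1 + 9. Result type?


Operand types: float + int
Rule: mixed int/float promotes to float; int/int stays int
Result type: float


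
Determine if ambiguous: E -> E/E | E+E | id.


'id/id+id' has two parse trees (no precedence encoded between / and +)
Ambiguous


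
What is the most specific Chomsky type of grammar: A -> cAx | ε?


Single nonterminal LHS, but c^n x^n is not regular
Classification: Type 2 (Context-Free)


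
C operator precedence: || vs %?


'%' is multiplicative (level 10); '||' is logical OR (level 1)
Higher level binds tighter
'%' has higher precedence than '||'


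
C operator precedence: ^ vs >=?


'>=' is relational (level 7); '^' is bitwise XOR (level 4)
Higher level binds tighter
'>=' has higher precedence than '^'


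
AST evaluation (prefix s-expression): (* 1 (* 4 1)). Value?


Evaluate inner: (* 4 1) = 4
Evaluate root: (* 1 4) = 4
Result: 4


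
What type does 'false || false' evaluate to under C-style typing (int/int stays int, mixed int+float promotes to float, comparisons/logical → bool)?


Operand types: bool || bool
Rule: logical operators take bool operands and yield bool
Result type: bool


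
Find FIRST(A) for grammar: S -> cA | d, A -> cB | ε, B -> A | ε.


Per alternative of A: FIRST(cB) = {c}; FIRST(ε) = {ε}
FIRST(A) = {c, ε}


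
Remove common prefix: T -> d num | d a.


Common prefix: 'd'
Factored: T -> d T', T' -> num | a


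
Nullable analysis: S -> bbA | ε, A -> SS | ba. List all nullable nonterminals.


A nonterminal is nullable iff some alternative derives ε (directly, or every symbol in it is nullable)
Nullable: {A, S}


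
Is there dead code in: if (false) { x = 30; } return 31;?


condition is constant false, so the whole block is unreachable
Dead: 'if (false) { x = 30; }'


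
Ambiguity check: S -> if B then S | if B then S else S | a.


dangling else: 'if B then if B then a else a' parses two ways
Ambiguous


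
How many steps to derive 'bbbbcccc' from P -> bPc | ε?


Derivation: P => bPc => bbPcc => bbbPccc => bbbbPcccc => bbbbcccc
Steps: 5


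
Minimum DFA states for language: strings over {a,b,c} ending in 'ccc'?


Track the longest suffix of input matching a prefix of 'ccc': 4 classes (prefixes of length 0..3)
Minimal DFA: 4 states


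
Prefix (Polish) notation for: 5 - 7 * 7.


'*' binds tighter: tree is (- 5 (* 7 7))
Prefix: - 5 * 7 7


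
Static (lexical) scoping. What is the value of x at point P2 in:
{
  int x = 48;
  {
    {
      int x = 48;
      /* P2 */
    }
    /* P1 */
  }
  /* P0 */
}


x declared in the same block as P2
x = 48


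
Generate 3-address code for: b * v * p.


Break into single-operator statements:
t1 = b * v
t2 = t1 * p


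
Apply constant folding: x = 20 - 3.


20 - 3 = 17 at compile time
Optimized: x = 17


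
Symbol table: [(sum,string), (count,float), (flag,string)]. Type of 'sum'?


Lookup 'sum' → type string


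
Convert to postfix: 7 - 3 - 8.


Left to right (same or higher precedence on left)
Postfix: 7 3 - 8 -


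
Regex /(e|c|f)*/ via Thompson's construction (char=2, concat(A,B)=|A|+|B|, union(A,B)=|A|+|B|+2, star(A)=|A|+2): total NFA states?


Syntax tree has 3 char leaf(s), 2 union(s), 1 star(s)
chars contribute 3×2 = 6; each union adds +2; each star adds +2
Total: 6 + 4 + 2 = 12 states


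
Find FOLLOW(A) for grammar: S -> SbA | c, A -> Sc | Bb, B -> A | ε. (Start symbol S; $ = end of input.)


$ ∈ FOLLOW(S). For each A -> αBβ: add FIRST(β)\{ε} to FOLLOW(B); if β nullable, add FOLLOW(A).
FOLLOW(A) = {$, b, c}


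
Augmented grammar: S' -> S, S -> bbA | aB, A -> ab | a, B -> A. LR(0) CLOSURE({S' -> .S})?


Start: S' -> .S
For each item with dot before a nonterminal B, add B -> .γ for every B-production
Closure: [S' -> .S, S -> .bbA, S -> .aB]


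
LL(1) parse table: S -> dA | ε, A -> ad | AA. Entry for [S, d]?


For [S, d]: 'd' ∈ FIRST(dA)
Entry: S -> dA


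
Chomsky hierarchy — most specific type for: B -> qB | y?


Right-linear: every RHS is a terminal or a terminal followed by one nonterminal
Classification: Type 3 (Regular)


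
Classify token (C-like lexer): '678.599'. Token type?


Pattern: digits with a decimal point
Type: FLOAT_LITERAL


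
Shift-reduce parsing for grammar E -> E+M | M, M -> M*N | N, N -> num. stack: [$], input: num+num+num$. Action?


no handle on stack; shift 'num'
Action: shift


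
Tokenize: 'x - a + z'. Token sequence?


Scan left to right, longest-match per lexeme
Tokens: ID(x), OP(-), ID(a), OP(+), ID(z)


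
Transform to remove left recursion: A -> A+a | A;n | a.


Left-recursive alternatives: A+a, A;n; non-recursive: a
Introduce A': A -> aA', A' -> +aA' | ;nA' | ε


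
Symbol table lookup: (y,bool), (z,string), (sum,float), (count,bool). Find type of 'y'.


Lookup 'y' → type bool


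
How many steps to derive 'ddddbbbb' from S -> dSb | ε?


Derivation: S => dSb => ddSbb => dddSbbb => ddddSbbbb => ddddbbbb
Steps: 5


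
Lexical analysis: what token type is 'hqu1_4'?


Pattern: letter/underscore followed by alphanumerics, not a keyword
Type: IDENTIFIER


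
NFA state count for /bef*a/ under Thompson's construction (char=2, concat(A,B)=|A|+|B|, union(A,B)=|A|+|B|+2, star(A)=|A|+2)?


Syntax tree has 4 char leaf(s), 0 union(s), 1 star(s)
chars contribute 4×2 = 8; each union adds +2; each star adds +2
Total: 8 + 0 + 2 = 10 states


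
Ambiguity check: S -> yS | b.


right-linear, alternatives start with distinct terminals 'y' vs 'b': unique leftmost derivation
Unambiguous


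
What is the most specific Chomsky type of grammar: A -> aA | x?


Right-linear: every RHS is a terminal or a terminal followed by one nonterminal
Classification: Type 3 (Regular)


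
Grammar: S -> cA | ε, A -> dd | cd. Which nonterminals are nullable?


A nonterminal is nullable iff some alternative derives ε (directly, or every symbol in it is nullable)
Nullable: {S}


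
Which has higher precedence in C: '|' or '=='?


'==' is equality (level 6); '|' is bitwise OR (level 3)
Higher level binds tighter
'==' has higher precedence than '|'


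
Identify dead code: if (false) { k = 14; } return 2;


condition is constant false, so the whole block is unreachable
Dead: 'if (false) { k = 14; }'


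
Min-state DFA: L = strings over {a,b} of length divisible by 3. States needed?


Track length mod 3: states 0..2, accept at 0
Minimal DFA: 3 states


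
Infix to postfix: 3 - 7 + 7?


Left to right (same or higher precedence on left)
Postfix: 3 7 - 7 +


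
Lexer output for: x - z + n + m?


Scan left to right, longest-match per lexeme
Tokens: ID(x), OP(-), ID(z), OP(+), ID(n), OP(+), ID(m)


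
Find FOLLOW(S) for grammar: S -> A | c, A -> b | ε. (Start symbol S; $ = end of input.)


$ ∈ FOLLOW(S). For each A -> αBβ: add FIRST(β)\{ε} to FOLLOW(B); if β nullable, add FOLLOW(A).
FOLLOW(S) = {$}


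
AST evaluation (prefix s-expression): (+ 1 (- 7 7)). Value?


Evaluate inner: (- 7 7) = 0
Evaluate root: (+ 1 0) = 1
Result: 1


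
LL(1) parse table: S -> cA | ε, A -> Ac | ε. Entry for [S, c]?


For [S, c]: 'c' ∈ FIRST(cA)
Entry: S -> cA


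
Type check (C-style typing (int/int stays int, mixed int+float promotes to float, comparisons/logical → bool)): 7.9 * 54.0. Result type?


Operand types: float * float
Rule: mixed int/float promotes to float; int/int stays int
Result type: float


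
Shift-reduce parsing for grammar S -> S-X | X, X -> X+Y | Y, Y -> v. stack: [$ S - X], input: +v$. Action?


'+' can extend X; shift to build X -> X+Y
Action: shift


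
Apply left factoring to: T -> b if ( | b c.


Common prefix: 'b'
Factored: T -> b T', T' -> if ( | c


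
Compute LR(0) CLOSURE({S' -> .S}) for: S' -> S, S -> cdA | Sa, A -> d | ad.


Start: S' -> .S
For each item with dot before a nonterminal B, add B -> .γ for every B-production
Closure: [S' -> .S, S -> .cdA, S -> .Sa]


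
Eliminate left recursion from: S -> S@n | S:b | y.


Left-recursive alternatives: S@n, S:b; non-recursive: y
Introduce S': S -> yS', S' -> @nS' | :bS' | ε


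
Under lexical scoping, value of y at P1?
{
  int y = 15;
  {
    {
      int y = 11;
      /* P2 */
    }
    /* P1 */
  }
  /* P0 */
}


P1's block does not declare y; resolves to the enclosing declaration at depth 0
y = 15


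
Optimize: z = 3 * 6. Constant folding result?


3 * 6 = 18 at compile time
Optimized: z = 18


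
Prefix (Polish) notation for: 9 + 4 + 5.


left-to-right (same/higher precedence on left): tree is (+ (+ 9 4) 5)
Prefix: + + 9 4 5


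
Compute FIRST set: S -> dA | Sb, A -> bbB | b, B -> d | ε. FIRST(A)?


Per alternative of A: FIRST(bbB) = {b}; FIRST(b) = {b}
FIRST(A) = {b}


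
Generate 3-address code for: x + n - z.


Break into single-operator statements:
t1 = x + n
t2 = t1 - z


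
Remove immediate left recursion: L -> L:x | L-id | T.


Left-recursive alternatives: L:x, L-id; non-recursive: T
Introduce L': L -> TL', L' -> :xL' | -idL' | ε


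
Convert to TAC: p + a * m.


Break into single-operator statements:
t1 = a * m
t2 = p + t1


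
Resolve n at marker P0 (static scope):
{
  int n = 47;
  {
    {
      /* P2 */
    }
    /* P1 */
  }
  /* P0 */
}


n declared in the same block as P0
n = 47


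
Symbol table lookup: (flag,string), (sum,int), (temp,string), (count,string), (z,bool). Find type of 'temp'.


Lookup 'temp' → type string


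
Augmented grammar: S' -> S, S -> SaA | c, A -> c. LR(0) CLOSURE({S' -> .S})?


Start: S' -> .S
For each item with dot before a nonterminal B, add B -> .γ for every B-production
Closure: [S' -> .S, S -> .SaA, S -> .c]


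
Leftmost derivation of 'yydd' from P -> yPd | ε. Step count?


Derivation: P => yPd => yyPdd => yydd
Steps: 3


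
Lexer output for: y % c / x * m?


Scan left to right, longest-match per lexeme
Tokens: ID(y), OP(%), ID(c), OP(/), ID(x), OP(*), ID(m)


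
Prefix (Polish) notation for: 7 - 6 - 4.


left-to-right (same/higher precedence on left): tree is (- (- 7 6) 4)
Prefix: - - 7 6 4


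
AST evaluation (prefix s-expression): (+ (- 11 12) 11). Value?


Evaluate inner: (- 11 12) = -1
Evaluate root: (+ -1 11) = 10
Result: 10


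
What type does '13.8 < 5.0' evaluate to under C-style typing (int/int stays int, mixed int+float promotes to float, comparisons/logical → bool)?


Operand types: float < float
Rule: comparison yields bool
Result type: bool


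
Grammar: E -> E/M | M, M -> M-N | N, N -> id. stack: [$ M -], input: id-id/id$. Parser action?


no handle; shift 'id'
Action: shift


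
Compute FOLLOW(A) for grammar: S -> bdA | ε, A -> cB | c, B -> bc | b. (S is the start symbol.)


$ ∈ FOLLOW(S). For each A -> αBβ: add FIRST(β)\{ε} to FOLLOW(B); if β nullable, add FOLLOW(A).
FOLLOW(A) = {$}


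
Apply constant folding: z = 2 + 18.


2 + 18 = 20 at compile time
Optimized: z = 20


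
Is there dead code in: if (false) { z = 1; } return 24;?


condition is constant false, so the whole block is unreachable
Dead: 'if (false) { z = 1; }'


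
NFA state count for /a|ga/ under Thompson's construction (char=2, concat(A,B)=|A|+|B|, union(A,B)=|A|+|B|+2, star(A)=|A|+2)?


Syntax tree has 3 char leaf(s), 1 union(s), 0 star(s)
chars contribute 3×2 = 6; each union adds +2; each star adds +2
Total: 6 + 2 + 0 = 8 states


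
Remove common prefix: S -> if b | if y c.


Common prefix: 'if'
Factored: S -> if S', S' -> b | y c


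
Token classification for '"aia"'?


Pattern: double-quoted sequence
Type: STRING_LITERAL


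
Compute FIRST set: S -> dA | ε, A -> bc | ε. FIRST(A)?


Per alternative of A: FIRST(bc) = {b}; FIRST(ε) = {ε}
FIRST(A) = {b, ε}


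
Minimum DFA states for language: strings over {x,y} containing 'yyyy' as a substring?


KMP-style automaton: 4 progress states + 1 absorbing accept = 5
Minimal DFA: 5 states


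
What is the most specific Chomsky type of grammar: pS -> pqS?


LHS has context (more than one symbol) and |LHS| ≤ |RHS|
Classification: Type 1 (Context-Sensitive)


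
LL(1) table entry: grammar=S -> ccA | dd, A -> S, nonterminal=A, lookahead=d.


For [A, d]: 'd' ∈ FIRST(S)
Entry: A -> S


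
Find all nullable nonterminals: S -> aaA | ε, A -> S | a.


A nonterminal is nullable iff some alternative derives ε (directly, or every symbol in it is nullable)
Nullable: {A, S}


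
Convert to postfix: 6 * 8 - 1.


Left to right (same or higher precedence on left)
Postfix: 6 8 * 1 -


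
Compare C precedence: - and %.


'%' is multiplicative (level 10); '-' is additive (level 9)
Higher level binds tighter
'%' has higher precedence than '-'


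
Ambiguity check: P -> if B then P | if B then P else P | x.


dangling else: 'if B then if B then x else x' parses two ways
Ambiguous


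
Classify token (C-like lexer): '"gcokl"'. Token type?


Pattern: double-quoted sequence
Type: STRING_LITERAL


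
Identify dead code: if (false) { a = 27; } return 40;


condition is constant false, so the whole block is unreachable
Dead: 'if (false) { a = 27; }'


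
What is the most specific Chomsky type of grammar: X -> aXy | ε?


Single nonterminal LHS, but a^n y^n is not regular
Classification: Type 2 (Context-Free)


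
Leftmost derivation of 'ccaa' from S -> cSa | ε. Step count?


Derivation: S => cSa => ccSaa => ccaa
Steps: 3


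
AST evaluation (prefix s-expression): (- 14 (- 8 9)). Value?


Evaluate inner: (- 8 9) = -1
Evaluate root: (- 14 -1) = 15
Result: 15


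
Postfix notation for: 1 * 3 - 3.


Left to right (same or higher precedence on left)
Postfix: 1 3 * 3 -


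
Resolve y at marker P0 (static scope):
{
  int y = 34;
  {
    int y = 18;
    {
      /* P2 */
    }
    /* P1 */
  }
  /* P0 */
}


y declared in the same block as P0
y = 34


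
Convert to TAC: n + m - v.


Break into single-operator statements:
t1 = n + m
t2 = t1 - v


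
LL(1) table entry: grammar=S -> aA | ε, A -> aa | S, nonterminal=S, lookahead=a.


For [S, a]: 'a' ∈ FIRST(aA)
Entry: S -> aA


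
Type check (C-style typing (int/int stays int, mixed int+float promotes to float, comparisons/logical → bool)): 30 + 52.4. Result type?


Operand types: int + float
Rule: mixed int/float promotes to float; int/int stays int
Result type: float


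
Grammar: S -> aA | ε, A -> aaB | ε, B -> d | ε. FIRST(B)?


Per alternative of B: FIRST(d) = {d}; FIRST(ε) = {ε}
FIRST(B) = {d, ε}


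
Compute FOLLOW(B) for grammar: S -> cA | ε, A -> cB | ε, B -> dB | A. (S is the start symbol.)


$ ∈ FOLLOW(S). For each A -> αBβ: add FIRST(β)\{ε} to FOLLOW(B); if β nullable, add FOLLOW(A).
FOLLOW(B) = {$}
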